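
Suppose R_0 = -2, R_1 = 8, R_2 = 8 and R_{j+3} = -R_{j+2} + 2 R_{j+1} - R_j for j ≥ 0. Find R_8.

R_3 = -8 + 2*8 - (-2) = 10
R_4 = -10 + 2*8 - 8 = -2
R_5 = -(-2) + 2*10 - 8 = 14
R_6 = -14 + 2*(-2) - 10 = -28
R_7 = -(-28) + 2*14 - (-2) = 58
R_8 = -58 + 2*(-28) - 14 = -128

-128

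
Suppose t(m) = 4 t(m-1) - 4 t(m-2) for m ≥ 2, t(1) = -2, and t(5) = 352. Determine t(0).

-4

Let t(0) = w.
t(2) = -8 - 4w
t(3) = -24 - 16w
t(4) = -64 - 48w
t(5) = -160 - 128w
So -160 - 128w = 352, giving w = -4.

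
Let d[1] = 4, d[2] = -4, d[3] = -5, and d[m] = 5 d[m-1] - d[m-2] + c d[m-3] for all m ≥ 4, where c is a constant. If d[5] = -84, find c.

1

d[4] = -21 + 4c
d[5] = -100 + 16c
So -100 + 16c = -84, giving c = 1.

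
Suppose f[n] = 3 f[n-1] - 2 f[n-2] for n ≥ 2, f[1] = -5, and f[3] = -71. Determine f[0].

Let f[0] = z.
f[2] = -15 - 2z
f[3] = -35 - 6z
So -35 - 6z = -71, giving z = 6.

6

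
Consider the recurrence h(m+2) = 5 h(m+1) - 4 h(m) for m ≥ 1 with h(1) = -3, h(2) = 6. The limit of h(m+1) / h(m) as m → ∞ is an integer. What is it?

The characteristic equation is r^2 - 5r + 4 = 0, which factors as (r - 4)(r - 1) = 0.
So the roots are 4 and 1. Since |4| > |1| and the coefficient of 4^m is non-zero, the ratio tends to 4.

4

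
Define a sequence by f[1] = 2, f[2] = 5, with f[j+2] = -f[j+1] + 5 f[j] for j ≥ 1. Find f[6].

f[3] = -5 + 5(2) = 5
f[4] = -5 + 5(5) = 20
f[5] = -20 + 5(5) = 5
f[6] = -5 + 5(20) = 95

95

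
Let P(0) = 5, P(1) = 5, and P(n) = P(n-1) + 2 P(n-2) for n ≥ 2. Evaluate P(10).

P(2) = 5 + 2(5) = 15
P(3) = 15 + 2(5) = 25
P(4) = 25 + 2(15) = 55
P(5) = 55 + 2(25) = 105
P(6) = 105 + 2(55) = 215
P(7) = 215 + 2(105) = 425
P(8) = 425 + 2(215) = 855
P(9) = 855 + 2(425) = 1705
P(10) = 1705 + 2(855) = 3415

3415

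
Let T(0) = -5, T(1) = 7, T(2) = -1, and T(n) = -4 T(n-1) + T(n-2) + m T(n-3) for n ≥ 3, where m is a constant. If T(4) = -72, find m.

T(3) = 11 - 5m
T(4) = -45 + 27m
So -45 + 27m = -72, giving m = -1.

-1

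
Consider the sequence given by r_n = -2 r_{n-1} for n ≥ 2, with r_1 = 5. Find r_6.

-160

r_2 = -2*5 = -10
r_3 = -2*(-10) = 20
r_4 = -2*20 = -40
r_5 = -2*(-40) = 80
r_6 = -2*80 = -160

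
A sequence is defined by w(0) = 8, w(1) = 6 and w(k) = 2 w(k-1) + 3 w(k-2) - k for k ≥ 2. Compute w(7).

w(2) = 2(6) + 3(8) - 2 = 34
w(3) = 2(34) + 3(6) - 3 = 83
w(4) = 2(83) + 3(34) - 4 = 264
w(5) = 2(264) + 3(83) - 5 = 772
w(6) = 2(772) + 3(264) - 6 = 2330
w(7) = 2(2330) + 3(772) - 7 = 6969

6969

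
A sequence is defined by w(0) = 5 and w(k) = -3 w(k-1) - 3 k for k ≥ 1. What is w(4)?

447

w(1) = -3*5 - 3 = -18
w(2) = -3*(-18) - 6 = 48
w(3) = -3*48 - 9 = -153
w(4) = -3*(-153) - 12 = 447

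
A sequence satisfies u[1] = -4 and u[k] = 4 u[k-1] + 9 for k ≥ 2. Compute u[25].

The fixed point is 9/(1 - 4) = -3, so u[k] + 3 = 4(u[k-1] + 3).
Hence u[k] = -1·4^{k-1} - 3.
u[25] = -1·4^{24} - 3 = -1·281474976710656 - 3 = -281474976710659.

-281474976710659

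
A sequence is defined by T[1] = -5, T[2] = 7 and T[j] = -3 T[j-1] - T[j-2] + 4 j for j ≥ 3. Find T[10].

T[3] = -3(7) - (-5) + 12 = -4
T[4] = -3(-4) - 7 + 16 = 21
T[5] = -3(21) - (-4) + 20 = -39
T[6] = -3(-39) - 21 + 24 = 120
T[7] = -3(120) - (-39) + 28 = -293
T[8] = -3(-293) - 120 + 32 = 791
T[9] = -3(791) - (-293) + 36 = -2044
T[10] = -3(-2044) - 791 + 40 = 5381

5381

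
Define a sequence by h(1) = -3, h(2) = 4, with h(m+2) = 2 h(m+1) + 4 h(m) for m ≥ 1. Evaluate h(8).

h(3) = 2*4 + 4*(-3) = -4
h(4) = 2*(-4) + 4*4 = 8
h(5) = 2*8 + 4*(-4) = 0
h(6) = 2*0 + 4*8 = 32
h(7) = 2*32 + 4*0 = 64
h(8) = 2*64 + 4*32 = 256

256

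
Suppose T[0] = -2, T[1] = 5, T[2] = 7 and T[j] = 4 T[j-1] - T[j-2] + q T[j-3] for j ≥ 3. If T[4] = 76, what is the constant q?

T[3] = 23 - 2q
T[4] = 85 - 3q
So 85 - 3q = 76, giving q = 3.

3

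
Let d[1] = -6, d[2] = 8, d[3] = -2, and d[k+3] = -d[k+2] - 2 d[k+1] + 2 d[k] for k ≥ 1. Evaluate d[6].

d[4] = -(-2) - 2(8) + 2(-6) = -26
d[5] = -(-26) - 2(-2) + 2(8) = 46
d[6] = -46 - 2(-26) + 2(-2) = 2

2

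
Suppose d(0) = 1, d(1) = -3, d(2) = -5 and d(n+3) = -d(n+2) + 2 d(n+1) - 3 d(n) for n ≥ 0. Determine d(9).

d(3) = -(-5) + 2*(-3) - 3*1 = -4
d(4) = -(-4) + 2*(-5) - 3*(-3) = 3
d(5) = -3 + 2*(-4) - 3*(-5) = 4
d(6) = -4 + 2*3 - 3*(-4) = 14
d(7) = -14 + 2*4 - 3*3 = -15
d(8) = -(-15) + 2*14 - 3*4 = 31
d(9) = -31 + 2*(-15) - 3*14 = -103

-103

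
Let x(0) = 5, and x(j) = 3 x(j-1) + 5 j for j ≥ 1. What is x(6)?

x(1) = 3(5) + 5 = 20
x(2) = 3(20) + 10 = 70
x(3) = 3(70) + 15 = 225
x(4) = 3(225) + 20 = 695
x(5) = 3(695) + 25 = 2110
x(6) = 3(2110) + 30 = 6360

6360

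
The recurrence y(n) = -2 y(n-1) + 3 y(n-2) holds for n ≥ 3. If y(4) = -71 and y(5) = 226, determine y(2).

-5

Rearranging, y(n-2) = (y(n) + 2 y(n-1)) / 3.
y(3) = (226 + 2(-71)) / 3 = 84/3 = 28
y(2) = (-71 + 2(28)) / 3 = -15/3 = -5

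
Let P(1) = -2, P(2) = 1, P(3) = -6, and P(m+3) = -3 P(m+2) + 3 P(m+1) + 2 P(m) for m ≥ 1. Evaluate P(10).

P(4) = -3·(-6) + 3·1 + 2·(-2) = 17
P(5) = -3·17 + 3·(-6) + 2·1 = -67
P(6) = -3·(-67) + 3·17 + 2·(-6) = 240
P(7) = -3·240 + 3·(-67) + 2·17 = -887
P(8) = -3·(-887) + 3·240 + 2·(-67) = 3247
P(9) = -3·3247 + 3·(-887) + 2·240 = -11922
P(10) = -3·(-11922) + 3·3247 + 2·(-887) = 43733

43733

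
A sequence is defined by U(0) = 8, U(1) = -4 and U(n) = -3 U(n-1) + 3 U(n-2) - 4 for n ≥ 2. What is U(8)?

88448

U(2) = -3*(-4) + 3*8 - 4 = 32
U(3) = -3*32 + 3*(-4) - 4 = -112
U(4) = -3*(-112) + 3*32 - 4 = 428
U(5) = -3*428 + 3*(-112) - 4 = -1624
U(6) = -3*(-1624) + 3*428 - 4 = 6152
U(7) = -3*6152 + 3*(-1624) - 4 = -23332
U(8) = -3*(-23332) + 3*6152 - 4 = 88448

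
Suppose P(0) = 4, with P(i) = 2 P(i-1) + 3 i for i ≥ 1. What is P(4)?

142

P(1) = 2(4) + 3 = 11
P(2) = 2(11) + 6 = 28
P(3) = 2(28) + 9 = 65
P(4) = 2(65) + 12 = 142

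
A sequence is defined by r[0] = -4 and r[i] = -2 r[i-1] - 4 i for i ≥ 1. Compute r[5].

92

r[1] = -2*(-4) - 4 = 4
r[2] = -2*4 - 8 = -16
r[3] = -2*(-16) - 12 = 20
r[4] = -2*20 - 16 = -56
r[5] = -2*(-56) - 20 = 92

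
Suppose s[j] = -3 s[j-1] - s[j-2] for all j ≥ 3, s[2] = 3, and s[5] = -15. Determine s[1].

-6

Let s[1] = v.
s[3] = -9 - v
s[4] = 24 + 3v
s[5] = -63 - 8v
So -63 - 8v = -15, giving v = -6.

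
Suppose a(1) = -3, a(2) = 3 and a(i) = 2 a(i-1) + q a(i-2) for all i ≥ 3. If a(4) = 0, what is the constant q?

4

a(3) = 6 - 3q
a(4) = 12 - 3q
So 12 - 3q = 0, giving q = 4.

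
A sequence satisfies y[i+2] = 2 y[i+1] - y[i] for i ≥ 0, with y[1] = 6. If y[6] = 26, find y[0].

Let y[0] = z.
y[2] = 12 - z
y[3] = 18 - 2z
y[4] = 24 - 3z
y[5] = 30 - 4z
y[6] = 36 - 5z
So 36 - 5z = 26, giving z = 2.

2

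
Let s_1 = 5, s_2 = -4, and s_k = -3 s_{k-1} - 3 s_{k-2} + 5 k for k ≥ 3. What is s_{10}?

s_3 = -3·(-4) - 3·5 + 15 = 12
s_4 = -3·12 - 3·(-4) + 20 = -4
s_5 = -3·(-4) - 3·12 + 25 = 1
s_6 = -3·1 - 3·(-4) + 30 = 39
s_7 = -3·39 - 3·1 + 35 = -85
s_8 = -3·(-85) - 3·39 + 40 = 178
s_9 = -3·178 - 3·(-85) + 45 = -234
s_{10} = -3·(-234) - 3·178 + 50 = 218

218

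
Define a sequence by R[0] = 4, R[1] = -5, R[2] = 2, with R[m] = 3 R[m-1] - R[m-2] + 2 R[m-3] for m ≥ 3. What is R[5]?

120

R[3] = 3·2 - (-5) + 2·4 = 19
R[4] = 3·19 - 2 + 2·(-5) = 45
R[5] = 3·45 - 19 + 2·2 = 120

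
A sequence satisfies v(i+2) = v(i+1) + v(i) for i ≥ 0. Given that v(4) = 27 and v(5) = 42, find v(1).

3

Rearranging, v(i-2) = v(i) - v(i-1).
v(3) = 42 - 27 = 15
v(2) = 27 - 15 = 12
v(1) = 15 - 12 = 3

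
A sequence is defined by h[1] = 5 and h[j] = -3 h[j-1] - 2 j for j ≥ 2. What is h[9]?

38541

h[2] = -3(5) - 4 = -19
h[3] = -3(-19) - 6 = 51
h[4] = -3(51) - 8 = -161
h[5] = -3(-161) - 10 = 473
h[6] = -3(473) - 12 = -1431
h[7] = -3(-1431) - 14 = 4279
h[8] = -3(4279) - 16 = -12853
h[9] = -3(-12853) - 18 = 38541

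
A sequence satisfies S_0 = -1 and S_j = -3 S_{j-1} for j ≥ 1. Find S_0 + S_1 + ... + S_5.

182

S_1 = -3·(-1) = 3
S_2 = -3·3 = -9
S_3 = -3·(-9) = 27
S_4 = -3·27 = -81
S_5 = -3·(-81) = 243
Sum = (-1) + 3 + (-9) + 27 + (-81) + 243 = 182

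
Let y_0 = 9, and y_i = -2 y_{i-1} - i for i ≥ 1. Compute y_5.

y_1 = -2·9 - 1 = -19
y_2 = -2·(-19) - 2 = 36
y_3 = -2·36 - 3 = -75
y_4 = -2·(-75) - 4 = 146
y_5 = -2·146 - 5 = -297

-297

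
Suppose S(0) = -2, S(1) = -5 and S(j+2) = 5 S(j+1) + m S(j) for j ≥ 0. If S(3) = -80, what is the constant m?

-3

S(2) = -25 - 2m
S(3) = -125 - 15m
So -125 - 15m = -80, giving m = -3.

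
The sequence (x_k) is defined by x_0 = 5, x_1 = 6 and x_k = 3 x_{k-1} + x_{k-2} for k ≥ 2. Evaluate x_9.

x_2 = 3(6) + 5 = 23
x_3 = 3(23) + 6 = 75
x_4 = 3(75) + 23 = 248
x_5 = 3(248) + 75 = 819
x_6 = 3(819) + 248 = 2705
x_7 = 3(2705) + 819 = 8934
x_8 = 3(8934) + 2705 = 29507
x_9 = 3(29507) + 8934 = 97455

97455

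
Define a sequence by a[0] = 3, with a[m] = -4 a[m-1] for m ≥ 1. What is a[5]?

-3072

a[1] = -4(3) = -12
a[2] = -4(-12) = 48
a[3] = -4(48) = -192
a[4] = -4(-192) = 768
a[5] = -4(768) = -3072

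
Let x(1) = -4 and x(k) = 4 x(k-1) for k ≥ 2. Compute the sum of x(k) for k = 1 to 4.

x(2) = 4(-4) = -16
x(3) = 4(-16) = -64
x(4) = 4(-64) = -256
Sum = (-4) + (-16) + (-64) + (-256) = -340

-340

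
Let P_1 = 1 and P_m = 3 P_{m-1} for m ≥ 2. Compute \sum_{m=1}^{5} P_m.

P_2 = 3(1) = 3
P_3 = 3(3) = 9
P_4 = 3(9) = 27
P_5 = 3(27) = 81
Sum = 1 + 3 + 9 + 27 + 81 = 121

121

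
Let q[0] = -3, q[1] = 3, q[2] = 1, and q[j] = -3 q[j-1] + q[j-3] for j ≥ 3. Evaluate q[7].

-519

q[3] = -3*1 + (-3) = -6
q[4] = -3*(-6) + 3 = 21
q[5] = -3*21 + 1 = -62
q[6] = -3*(-62) + (-6) = 180
q[7] = -3*180 + 21 = -519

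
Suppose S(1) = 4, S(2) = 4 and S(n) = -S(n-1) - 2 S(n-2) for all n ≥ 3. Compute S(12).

4

S(3) = -4 - 2*4 = -12
S(4) = -(-12) - 2*4 = 4
S(5) = -4 - 2*(-12) = 20
S(6) = -20 - 2*4 = -28
S(7) = -(-28) - 2*20 = -12
S(8) = -(-12) - 2*(-28) = 68
S(9) = -68 - 2*(-12) = -44
S(10) = -(-44) - 2*68 = -92
S(11) = -(-92) - 2*(-44) = 180
S(12) = -180 - 2*(-92) = 4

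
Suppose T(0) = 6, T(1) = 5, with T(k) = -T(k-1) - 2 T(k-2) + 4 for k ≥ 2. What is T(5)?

T(2) = -5 - 2*6 + 4 = -13
T(3) = -(-13) - 2*5 + 4 = 7
T(4) = -7 - 2*(-13) + 4 = 23
T(5) = -23 - 2*7 + 4 = -33

-33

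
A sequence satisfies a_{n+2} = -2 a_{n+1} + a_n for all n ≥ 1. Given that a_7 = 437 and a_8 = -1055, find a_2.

-5

Rearranging, a_{n-2} = a_n + 2 a_{n-1}.
a_6 = -1055 + 2·437 = -181
a_5 = 437 + 2·(-181) = 75
a_4 = -181 + 2·75 = -31
a_3 = 75 + 2·(-31) = 13
a_2 = -31 + 2·13 = -5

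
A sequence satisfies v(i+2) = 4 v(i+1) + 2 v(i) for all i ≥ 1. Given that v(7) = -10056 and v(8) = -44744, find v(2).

Rearranging, v(i-2) = (v(i) - 4 v(i-1)) / 2.
v(6) = (-44744 - 4(-10056)) / 2 = -4520/2 = -2260
v(5) = (-10056 - 4(-2260)) / 2 = -1016/2 = -508
v(4) = (-2260 - 4(-508)) / 2 = -228/2 = -114
v(3) = (-508 - 4(-114)) / 2 = -52/2 = -26
v(2) = (-114 - 4(-26)) / 2 = -10/2 = -5

-5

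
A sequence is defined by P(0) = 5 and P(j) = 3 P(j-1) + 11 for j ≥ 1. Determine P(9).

P(1) = 3·5 + 11 = 26
P(2) = 3·26 + 11 = 89
P(3) = 3·89 + 11 = 278
P(4) = 3·278 + 11 = 845
P(5) = 3·845 + 11 = 2546
P(6) = 3·2546 + 11 = 7649
P(7) = 3·7649 + 11 = 22958
P(8) = 3·22958 + 11 = 68885
P(9) = 3·68885 + 11 = 206666

206666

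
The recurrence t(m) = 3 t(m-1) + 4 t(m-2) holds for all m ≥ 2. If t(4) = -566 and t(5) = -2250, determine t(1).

Rearranging, t(m-2) = (t(m) - 3 t(m-1)) / 4.
t(3) = (-2250 - 3*(-566)) / 4 = -552/4 = -138
t(2) = (-566 - 3*(-138)) / 4 = -152/4 = -38
t(1) = (-138 - 3*(-38)) / 4 = -24/4 = -6

-6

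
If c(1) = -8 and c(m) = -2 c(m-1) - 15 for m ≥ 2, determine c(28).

The fixed point is -15/(1 + 2) = -5, so c(m) + 5 = -2(c(m-1) + 5).
Hence c(m) = -3·(-2)^{m-1} - 5.
c(28) = -3·(-2)^{27} - 5 = -3·-134217728 - 5 = 402653179.

402653179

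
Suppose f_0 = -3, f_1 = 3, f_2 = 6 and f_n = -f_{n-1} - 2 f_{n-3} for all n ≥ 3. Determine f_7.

f_3 = -6 - 2*(-3) = 0
f_4 = -0 - 2*3 = -6
f_5 = -(-6) - 2*6 = -6
f_6 = -(-6) - 2*0 = 6
f_7 = -6 - 2*(-6) = 6

6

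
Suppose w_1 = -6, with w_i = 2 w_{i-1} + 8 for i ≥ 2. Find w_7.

w_2 = 2*(-6) + 8 = -4
w_3 = 2*(-4) + 8 = 0
w_4 = 2*0 + 8 = 8
w_5 = 2*8 + 8 = 24
w_6 = 2*24 + 8 = 56
w_7 = 2*56 + 8 = 120

120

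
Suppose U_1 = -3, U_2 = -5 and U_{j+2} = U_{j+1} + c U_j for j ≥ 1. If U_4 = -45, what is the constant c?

5

U_3 = -5 - 3c
U_4 = -5 - 8c
So -5 - 8c = -45, giving c = 5.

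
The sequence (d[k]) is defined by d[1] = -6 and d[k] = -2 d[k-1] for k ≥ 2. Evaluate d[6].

192

d[2] = -2·(-6) = 12
d[3] = -2·12 = -24
d[4] = -2·(-24) = 48
d[5] = -2·48 = -96
d[6] = -2·(-96) = 192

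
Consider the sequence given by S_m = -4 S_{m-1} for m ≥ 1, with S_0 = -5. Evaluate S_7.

S_1 = -4·(-5) = 20
S_2 = -4·20 = -80
S_3 = -4·(-80) = 320
S_4 = -4·320 = -1280
S_5 = -4·(-1280) = 5120
S_6 = -4·5120 = -20480
S_7 = -4·(-20480) = 81920

81920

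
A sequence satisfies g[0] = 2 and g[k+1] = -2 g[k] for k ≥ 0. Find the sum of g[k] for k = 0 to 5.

g[1] = -2*2 = -4
g[2] = -2*(-4) = 8
g[3] = -2*8 = -16
g[4] = -2*(-16) = 32
g[5] = -2*32 = -64
Sum = 2 + (-4) + 8 + (-16) + 32 + (-64) = -42

-42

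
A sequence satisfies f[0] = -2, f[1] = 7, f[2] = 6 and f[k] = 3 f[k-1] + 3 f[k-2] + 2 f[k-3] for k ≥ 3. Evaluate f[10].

f[3] = 3·6 + 3·7 + 2·(-2) = 35
f[4] = 3·35 + 3·6 + 2·7 = 137
f[5] = 3·137 + 3·35 + 2·6 = 528
f[6] = 3·528 + 3·137 + 2·35 = 2065
f[7] = 3·2065 + 3·528 + 2·137 = 8053
f[8] = 3·8053 + 3·2065 + 2·528 = 31410
f[9] = 3·31410 + 3·8053 + 2·2065 = 122519
f[10] = 3·122519 + 3·31410 + 2·8053 = 477893

477893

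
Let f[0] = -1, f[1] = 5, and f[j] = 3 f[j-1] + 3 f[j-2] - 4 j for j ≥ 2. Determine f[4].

41

f[2] = 3*5 + 3*(-1) - 8 = 4
f[3] = 3*4 + 3*5 - 12 = 15
f[4] = 3*15 + 3*4 - 16 = 41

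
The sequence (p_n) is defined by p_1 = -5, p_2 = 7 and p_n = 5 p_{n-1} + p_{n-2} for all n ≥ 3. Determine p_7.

p_3 = 5*7 + (-5) = 30
p_4 = 5*30 + 7 = 157
p_5 = 5*157 + 30 = 815
p_6 = 5*815 + 157 = 4232
p_7 = 5*4232 + 815 = 21975

21975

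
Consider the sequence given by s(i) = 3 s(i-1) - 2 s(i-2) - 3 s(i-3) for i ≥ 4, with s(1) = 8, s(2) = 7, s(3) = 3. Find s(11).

s(4) = 3(3) - 2(7) - 3(8) = -29
s(5) = 3(-29) - 2(3) - 3(7) = -114
s(6) = 3(-114) - 2(-29) - 3(3) = -293
s(7) = 3(-293) - 2(-114) - 3(-29) = -564
s(8) = 3(-564) - 2(-293) - 3(-114) = -764
s(9) = 3(-764) - 2(-564) - 3(-293) = -285
s(10) = 3(-285) - 2(-764) - 3(-564) = 2365
s(11) = 3(2365) - 2(-285) - 3(-764) = 9957

9957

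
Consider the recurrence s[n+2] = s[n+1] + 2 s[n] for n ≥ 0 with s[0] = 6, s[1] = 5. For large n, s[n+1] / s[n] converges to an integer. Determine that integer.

The characteristic equation is r^2 - r - 2 = 0, which factors as (r - 2)(r + 1) = 0.
So the roots are 2 and -1. Since |2| > |-1| and the coefficient of 2^n is non-zero, the ratio tends to 2.

2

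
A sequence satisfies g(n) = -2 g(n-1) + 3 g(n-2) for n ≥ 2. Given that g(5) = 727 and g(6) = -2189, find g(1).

7

Rearranging, g(n-2) = (g(n) + 2 g(n-1)) / 3.
g(4) = (-2189 + 2(727)) / 3 = -735/3 = -245
g(3) = (727 + 2(-245)) / 3 = 237/3 = 79
g(2) = (-245 + 2(79)) / 3 = -87/3 = -29
g(1) = (79 + 2(-29)) / 3 = 21/3 = 7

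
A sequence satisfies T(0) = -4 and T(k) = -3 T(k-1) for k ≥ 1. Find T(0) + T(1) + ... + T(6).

T(1) = -3·(-4) = 12
T(2) = -3·12 = -36
T(3) = -3·(-36) = 108
T(4) = -3·108 = -324
T(5) = -3·(-324) = 972
T(6) = -3·972 = -2916
Sum = (-4) + 12 + (-36) + 108 + (-324) + 972 + (-2916) = -2188

-2188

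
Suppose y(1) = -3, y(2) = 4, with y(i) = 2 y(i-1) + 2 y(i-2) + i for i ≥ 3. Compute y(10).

9468

y(3) = 2(4) + 2(-3) + 3 = 5
y(4) = 2(5) + 2(4) + 4 = 22
y(5) = 2(22) + 2(5) + 5 = 59
y(6) = 2(59) + 2(22) + 6 = 168
y(7) = 2(168) + 2(59) + 7 = 461
y(8) = 2(461) + 2(168) + 8 = 1266
y(9) = 2(1266) + 2(461) + 9 = 3463
y(10) = 2(3463) + 2(1266) + 10 = 9468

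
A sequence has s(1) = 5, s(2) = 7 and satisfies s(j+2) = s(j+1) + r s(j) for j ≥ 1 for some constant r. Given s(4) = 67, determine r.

s(3) = 7 + 5r
s(4) = 7 + 12r
So 7 + 12r = 67, giving r = 5.

5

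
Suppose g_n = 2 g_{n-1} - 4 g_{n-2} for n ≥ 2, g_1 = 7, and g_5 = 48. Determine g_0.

5

Let g_0 = z.
g_2 = 14 - 4z
g_3 = -8z
g_4 = -56
g_5 = -112 + 32z
So -112 + 32z = 48, giving z = 5.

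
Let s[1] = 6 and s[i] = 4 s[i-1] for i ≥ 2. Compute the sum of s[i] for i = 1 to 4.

s[2] = 4(6) = 24
s[3] = 4(24) = 96
s[4] = 4(96) = 384
Sum = 6 + 24 + 96 + 384 = 510

510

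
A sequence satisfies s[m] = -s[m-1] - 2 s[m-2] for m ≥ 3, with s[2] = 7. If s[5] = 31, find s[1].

Let s[1] = y.
s[3] = -7 - 2y
s[4] = -7 + 2y
s[5] = 21 + 2y
So 21 + 2y = 31, giving y = 5.

5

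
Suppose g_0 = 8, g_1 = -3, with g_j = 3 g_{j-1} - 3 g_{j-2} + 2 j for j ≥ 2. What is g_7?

g_2 = 3*(-3) - 3*8 + 4 = -29
g_3 = 3*(-29) - 3*(-3) + 6 = -72
g_4 = 3*(-72) - 3*(-29) + 8 = -121
g_5 = 3*(-121) - 3*(-72) + 10 = -137
g_6 = 3*(-137) - 3*(-121) + 12 = -36
g_7 = 3*(-36) - 3*(-137) + 14 = 317

317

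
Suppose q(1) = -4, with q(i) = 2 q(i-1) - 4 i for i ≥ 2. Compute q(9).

q(2) = 2·(-4) - 8 = -16
q(3) = 2·(-16) - 12 = -44
q(4) = 2·(-44) - 16 = -104
q(5) = 2·(-104) - 20 = -228
q(6) = 2·(-228) - 24 = -480
q(7) = 2·(-480) - 28 = -988
q(8) = 2·(-988) - 32 = -2008
q(9) = 2·(-2008) - 36 = -4052

-4052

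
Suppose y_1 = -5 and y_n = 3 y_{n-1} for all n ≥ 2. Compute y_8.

-10935

y_2 = 3·(-5) = -15
y_3 = 3·(-15) = -45
y_4 = 3·(-45) = -135
y_5 = 3·(-135) = -405
y_6 = 3·(-405) = -1215
y_7 = 3·(-1215) = -3645
y_8 = 3·(-3645) = -10935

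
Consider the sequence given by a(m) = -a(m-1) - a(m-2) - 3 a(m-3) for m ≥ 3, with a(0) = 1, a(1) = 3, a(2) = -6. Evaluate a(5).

21

a(3) = -(-6) - 3 - 3·1 = 0
a(4) = -0 - (-6) - 3·3 = -3
a(5) = -(-3) - 0 - 3·(-6) = 21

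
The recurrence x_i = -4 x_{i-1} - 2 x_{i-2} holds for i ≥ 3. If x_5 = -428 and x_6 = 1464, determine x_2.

Rearranging, x_{i-2} = (x_i + 4 x_{i-1}) / -2.
x_4 = (1464 + 4(-428)) / -2 = -248/-2 = 124
x_3 = (-428 + 4(124)) / -2 = 68/-2 = -34
x_2 = (124 + 4(-34)) / -2 = -12/-2 = 6

6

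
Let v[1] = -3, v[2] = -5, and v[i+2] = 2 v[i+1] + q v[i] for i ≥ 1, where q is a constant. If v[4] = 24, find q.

v[3] = -10 - 3q
v[4] = -20 - 11q
So -20 - 11q = 24, giving q = -4.

-4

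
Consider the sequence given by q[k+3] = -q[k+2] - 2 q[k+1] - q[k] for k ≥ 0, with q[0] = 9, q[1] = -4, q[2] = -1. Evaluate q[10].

-4

q[3] = -(-1) - 2*(-4) - 9 = 0
q[4] = -0 - 2*(-1) - (-4) = 6
q[5] = -6 - 2*0 - (-1) = -5
q[6] = -(-5) - 2*6 - 0 = -7
q[7] = -(-7) - 2*(-5) - 6 = 11
q[8] = -11 - 2*(-7) - (-5) = 8
q[9] = -8 - 2*11 - (-7) = -23
q[10] = -(-23) - 2*8 - 11 = -4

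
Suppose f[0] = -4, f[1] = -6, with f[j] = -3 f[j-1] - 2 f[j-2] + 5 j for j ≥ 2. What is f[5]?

-386

f[2] = -3*(-6) - 2*(-4) + 10 = 36
f[3] = -3*36 - 2*(-6) + 15 = -81
f[4] = -3*(-81) - 2*36 + 20 = 191
f[5] = -3*191 - 2*(-81) + 25 = -386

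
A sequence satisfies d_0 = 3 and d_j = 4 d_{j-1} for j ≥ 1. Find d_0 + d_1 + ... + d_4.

d_1 = 4*3 = 12
d_2 = 4*12 = 48
d_3 = 4*48 = 192
d_4 = 4*192 = 768
Sum = 3 + 12 + 48 + 192 + 768 = 1023

1023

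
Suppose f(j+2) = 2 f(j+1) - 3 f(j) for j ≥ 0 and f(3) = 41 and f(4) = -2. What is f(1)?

Rearranging, f(j-2) = (f(j) - 2 f(j-1)) / -3.
f(2) = (-2 - 2(41)) / -3 = -84/-3 = 28
f(1) = (41 - 2(28)) / -3 = -15/-3 = 5

5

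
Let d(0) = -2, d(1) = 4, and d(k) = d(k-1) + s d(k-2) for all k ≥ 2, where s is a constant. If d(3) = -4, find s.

-4

d(2) = 4 - 2s
d(3) = 4 + 2s
So 4 + 2s = -4, giving s = -4.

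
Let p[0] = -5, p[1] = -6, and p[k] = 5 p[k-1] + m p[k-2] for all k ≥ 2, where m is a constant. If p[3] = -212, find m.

p[2] = -30 - 5m
p[3] = -150 - 31m
So -150 - 31m = -212, giving m = 2.

2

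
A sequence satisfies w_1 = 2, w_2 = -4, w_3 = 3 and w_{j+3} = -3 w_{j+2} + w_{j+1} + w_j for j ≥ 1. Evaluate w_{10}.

-11064

w_4 = -3(3) + (-4) + 2 = -11
w_5 = -3(-11) + 3 + (-4) = 32
w_6 = -3(32) + (-11) + 3 = -104
w_7 = -3(-104) + 32 + (-11) = 333
w_8 = -3(333) + (-104) + 32 = -1071
w_9 = -3(-1071) + 333 + (-104) = 3442
w_{10} = -3(3442) + (-1071) + 333 = -11064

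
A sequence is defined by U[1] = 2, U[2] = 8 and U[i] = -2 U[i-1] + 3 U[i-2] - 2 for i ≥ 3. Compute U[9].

U[3] = -2·8 + 3·2 - 2 = -12
U[4] = -2·(-12) + 3·8 - 2 = 46
U[5] = -2·46 + 3·(-12) - 2 = -130
U[6] = -2·(-130) + 3·46 - 2 = 396
U[7] = -2·396 + 3·(-130) - 2 = -1184
U[8] = -2·(-1184) + 3·396 - 2 = 3554
U[9] = -2·3554 + 3·(-1184) - 2 = -10662

-10662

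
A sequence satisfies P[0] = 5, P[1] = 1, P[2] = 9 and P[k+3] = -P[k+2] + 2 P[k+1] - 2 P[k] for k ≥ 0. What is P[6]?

185

P[3] = -9 + 2(1) - 2(5) = -17
P[4] = -(-17) + 2(9) - 2(1) = 33
P[5] = -33 + 2(-17) - 2(9) = -85
P[6] = -(-85) + 2(33) - 2(-17) = 185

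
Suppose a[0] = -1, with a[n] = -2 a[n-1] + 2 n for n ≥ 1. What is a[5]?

a[1] = -2·(-1) + 2 = 4
a[2] = -2·4 + 4 = -4
a[3] = -2·(-4) + 6 = 14
a[4] = -2·14 + 8 = -20
a[5] = -2·(-20) + 10 = 50

50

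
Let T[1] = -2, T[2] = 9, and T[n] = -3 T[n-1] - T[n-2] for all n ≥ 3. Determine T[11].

T[3] = -3*9 - (-2) = -25
T[4] = -3*(-25) - 9 = 66
T[5] = -3*66 - (-25) = -173
T[6] = -3*(-173) - 66 = 453
T[7] = -3*453 - (-173) = -1186
T[8] = -3*(-1186) - 453 = 3105
T[9] = -3*3105 - (-1186) = -8129
T[10] = -3*(-8129) - 3105 = 21282
T[11] = -3*21282 - (-8129) = -55717

-55717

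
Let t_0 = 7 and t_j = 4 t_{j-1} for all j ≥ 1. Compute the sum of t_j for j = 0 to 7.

152915

t_1 = 4(7) = 28
t_2 = 4(28) = 112
t_3 = 4(112) = 448
t_4 = 4(448) = 1792
t_5 = 4(1792) = 7168
t_6 = 4(7168) = 28672
t_7 = 4(28672) = 114688
Sum = 7 + 28 + 112 + 448 + 1792 + 7168 + 28672 + 114688 = 152915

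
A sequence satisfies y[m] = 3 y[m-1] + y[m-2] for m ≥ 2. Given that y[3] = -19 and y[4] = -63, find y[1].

-1

Rearranging, y[m-2] = y[m] - 3 y[m-1].
y[2] = -63 - 3(-19) = -6
y[1] = -19 - 3(-6) = -1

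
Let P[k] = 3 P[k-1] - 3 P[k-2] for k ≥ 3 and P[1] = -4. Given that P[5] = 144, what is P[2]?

8

Let P[2] = x.
P[3] = 12 + 3x
P[4] = 36 + 6x
P[5] = 72 + 9x
So 72 + 9x = 144, giving x = 8.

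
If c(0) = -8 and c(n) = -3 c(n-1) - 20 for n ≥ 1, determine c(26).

The fixed point is -20/(1 + 3) = -5, so c(n) + 5 = -3(c(n-1) + 5).
Hence c(n) = -3·(-3)^n - 5.
c(26) = -3·(-3)^{26} - 5 = -3·2541865828329 - 5 = -7625597484992.

-7625597484992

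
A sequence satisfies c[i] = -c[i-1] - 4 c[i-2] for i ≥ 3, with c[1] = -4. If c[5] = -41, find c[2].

Let c[2] = z.
c[3] = 16 - z
c[4] = -16 - 3z
c[5] = -48 + 7z
So -48 + 7z = -41, giving z = 1.

1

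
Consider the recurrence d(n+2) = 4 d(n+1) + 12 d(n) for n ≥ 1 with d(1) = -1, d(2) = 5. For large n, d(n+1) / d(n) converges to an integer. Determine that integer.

6

The characteristic equation is r^2 - 4r - 12 = 0, which factors as (r - 6)(r + 2) = 0.
So the roots are 6 and -2. Since |6| > |-2| and the coefficient of 6^n is non-zero, the ratio tends to 6.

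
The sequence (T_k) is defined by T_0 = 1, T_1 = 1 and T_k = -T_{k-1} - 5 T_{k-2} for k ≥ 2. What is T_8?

274

T_2 = -1 - 5(1) = -6
T_3 = -(-6) - 5(1) = 1
T_4 = -1 - 5(-6) = 29
T_5 = -29 - 5(1) = -34
T_6 = -(-34) - 5(29) = -111
T_7 = -(-111) - 5(-34) = 281
T_8 = -281 - 5(-111) = 274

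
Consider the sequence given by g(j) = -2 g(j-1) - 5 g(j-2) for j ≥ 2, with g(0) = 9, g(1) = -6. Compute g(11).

g(2) = -2(-6) - 5(9) = -33
g(3) = -2(-33) - 5(-6) = 96
g(4) = -2(96) - 5(-33) = -27
g(5) = -2(-27) - 5(96) = -426
g(6) = -2(-426) - 5(-27) = 987
g(7) = -2(987) - 5(-426) = 156
g(8) = -2(156) - 5(987) = -5247
g(9) = -2(-5247) - 5(156) = 9714
g(10) = -2(9714) - 5(-5247) = 6807
g(11) = -2(6807) - 5(9714) = -62184

-62184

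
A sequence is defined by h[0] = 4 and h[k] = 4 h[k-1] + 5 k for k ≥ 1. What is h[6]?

h[1] = 4(4) + 5 = 21
h[2] = 4(21) + 10 = 94
h[3] = 4(94) + 15 = 391
h[4] = 4(391) + 20 = 1584
h[5] = 4(1584) + 25 = 6361
h[6] = 4(6361) + 30 = 25474

25474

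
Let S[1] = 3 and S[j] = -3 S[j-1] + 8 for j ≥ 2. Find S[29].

The fixed point is 8/(1 + 3) = 2, so S[j] - 2 = -3(S[j-1] - 2).
Hence S[j] = 1·(-3)^{j-1} + 2.
S[29] = 1·(-3)^{28} + 2 = 1·22876792454961 + 2 = 22876792454963.

22876792454963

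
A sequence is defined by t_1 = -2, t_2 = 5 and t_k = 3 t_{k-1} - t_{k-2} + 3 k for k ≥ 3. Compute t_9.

t_3 = 3·5 - (-2) + 9 = 26
t_4 = 3·26 - 5 + 12 = 85
t_5 = 3·85 - 26 + 15 = 244
t_6 = 3·244 - 85 + 18 = 665
t_7 = 3·665 - 244 + 21 = 1772
t_8 = 3·1772 - 665 + 24 = 4675
t_9 = 3·4675 - 1772 + 27 = 12280

12280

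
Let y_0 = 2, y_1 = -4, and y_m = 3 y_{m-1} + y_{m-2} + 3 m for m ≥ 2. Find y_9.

-2905

y_2 = 3(-4) + 2 + 6 = -4
y_3 = 3(-4) + (-4) + 9 = -7
y_4 = 3(-7) + (-4) + 12 = -13
y_5 = 3(-13) + (-7) + 15 = -31
y_6 = 3(-31) + (-13) + 18 = -88
y_7 = 3(-88) + (-31) + 21 = -274
y_8 = 3(-274) + (-88) + 24 = -886
y_9 = 3(-886) + (-274) + 27 = -2905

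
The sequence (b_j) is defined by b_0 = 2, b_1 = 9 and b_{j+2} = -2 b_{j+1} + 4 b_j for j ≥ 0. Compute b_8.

b_2 = -2(9) + 4(2) = -10
b_3 = -2(-10) + 4(9) = 56
b_4 = -2(56) + 4(-10) = -152
b_5 = -2(-152) + 4(56) = 528
b_6 = -2(528) + 4(-152) = -1664
b_7 = -2(-1664) + 4(528) = 5440
b_8 = -2(5440) + 4(-1664) = -17536

-17536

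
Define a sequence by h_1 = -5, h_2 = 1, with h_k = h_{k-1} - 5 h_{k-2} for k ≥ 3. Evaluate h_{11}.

h_3 = 1 - 5(-5) = 26
h_4 = 26 - 5(1) = 21
h_5 = 21 - 5(26) = -109
h_6 = (-109) - 5(21) = -214
h_7 = (-214) - 5(-109) = 331
h_8 = 331 - 5(-214) = 1401
h_9 = 1401 - 5(331) = -254
h_{10} = (-254) - 5(1401) = -7259
h_{11} = (-7259) - 5(-254) = -5989

-5989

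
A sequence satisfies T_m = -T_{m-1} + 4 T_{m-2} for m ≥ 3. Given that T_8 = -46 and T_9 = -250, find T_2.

Rearranging, T_{m-2} = (T_m + T_{m-1}) / 4.
T_7 = (-250 + (-46)) / 4 = -296/4 = -74
T_6 = (-46 + (-74)) / 4 = -120/4 = -30
T_5 = (-74 + (-30)) / 4 = -104/4 = -26
T_4 = (-30 + (-26)) / 4 = -56/4 = -14
T_3 = (-26 + (-14)) / 4 = -40/4 = -10
T_2 = (-14 + (-10)) / 4 = -24/4 = -6

-6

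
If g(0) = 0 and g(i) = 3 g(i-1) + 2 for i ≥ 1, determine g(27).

The fixed point is 2/(1 - 3) = -1, so g(i) + 1 = 3(g(i-1) + 1).
Hence g(i) = 1·3^i - 1.
g(27) = 1·3^{27} - 1 = 1·7625597484987 - 1 = 7625597484986.

7625597484986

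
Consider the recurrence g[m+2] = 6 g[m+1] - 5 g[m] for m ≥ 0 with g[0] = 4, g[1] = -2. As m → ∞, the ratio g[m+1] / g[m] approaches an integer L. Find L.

The characteristic equation is r^2 - 6r + 5 = 0, which factors as (r - 5)(r - 1) = 0.
So the roots are 5 and 1. Since |5| > |1| and the coefficient of 5^m is non-zero, the ratio tends to 5.

5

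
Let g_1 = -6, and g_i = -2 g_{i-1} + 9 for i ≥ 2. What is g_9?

-2301

g_2 = -2·(-6) + 9 = 21
g_3 = -2·21 + 9 = -33
g_4 = -2·(-33) + 9 = 75
g_5 = -2·75 + 9 = -141
g_6 = -2·(-141) + 9 = 291
g_7 = -2·291 + 9 = -573
g_8 = -2·(-573) + 9 = 1155
g_9 = -2·1155 + 9 = -2301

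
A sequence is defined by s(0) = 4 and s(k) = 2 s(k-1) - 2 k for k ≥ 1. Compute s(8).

s(1) = 2*4 - 2 = 6
s(2) = 2*6 - 4 = 8
s(3) = 2*8 - 6 = 10
s(4) = 2*10 - 8 = 12
s(5) = 2*12 - 10 = 14
s(6) = 2*14 - 12 = 16
s(7) = 2*16 - 14 = 18
s(8) = 2*18 - 16 = 20

20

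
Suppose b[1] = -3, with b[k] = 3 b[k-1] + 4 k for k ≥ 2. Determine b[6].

471

b[2] = 3(-3) + 8 = -1
b[3] = 3(-1) + 12 = 9
b[4] = 3(9) + 16 = 43
b[5] = 3(43) + 20 = 149
b[6] = 3(149) + 24 = 471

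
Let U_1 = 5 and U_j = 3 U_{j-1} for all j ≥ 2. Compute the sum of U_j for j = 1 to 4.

U_2 = 3·5 = 15
U_3 = 3·15 = 45
U_4 = 3·45 = 135
Sum = 5 + 15 + 45 + 135 = 200

200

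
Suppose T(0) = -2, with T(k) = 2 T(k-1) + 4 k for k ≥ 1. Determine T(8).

1496

T(1) = 2(-2) + 4 = 0
T(2) = 2(0) + 8 = 8
T(3) = 2(8) + 12 = 28
T(4) = 2(28) + 16 = 72
T(5) = 2(72) + 20 = 164
T(6) = 2(164) + 24 = 352
T(7) = 2(352) + 28 = 732
T(8) = 2(732) + 32 = 1496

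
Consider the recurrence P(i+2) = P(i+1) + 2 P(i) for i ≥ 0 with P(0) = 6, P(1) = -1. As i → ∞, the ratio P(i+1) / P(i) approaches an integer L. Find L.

The characteristic equation is r^2 - r - 2 = 0, which factors as (r - 2)(r + 1) = 0.
So the roots are 2 and -1. Since |2| > |-1| and the coefficient of 2^i is non-zero, the ratio tends to 2.

2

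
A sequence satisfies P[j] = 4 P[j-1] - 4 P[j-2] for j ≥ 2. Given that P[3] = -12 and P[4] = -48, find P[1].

3

Rearranging, P[j-2] = (P[j] - 4 P[j-1]) / -4.
P[2] = (-48 - 4*(-12)) / -4 = 0/-4 = 0
P[1] = (-12 - 4*0) / -4 = -12/-4 = 3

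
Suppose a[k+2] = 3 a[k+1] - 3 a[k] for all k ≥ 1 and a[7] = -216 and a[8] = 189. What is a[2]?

-7

Rearranging, a[k-2] = (a[k] - 3 a[k-1]) / -3.
a[6] = (189 - 3*(-216)) / -3 = 837/-3 = -279
a[5] = (-216 - 3*(-279)) / -3 = 621/-3 = -207
a[4] = (-279 - 3*(-207)) / -3 = 342/-3 = -114
a[3] = (-207 - 3*(-114)) / -3 = 135/-3 = -45
a[2] = (-114 - 3*(-45)) / -3 = 21/-3 = -7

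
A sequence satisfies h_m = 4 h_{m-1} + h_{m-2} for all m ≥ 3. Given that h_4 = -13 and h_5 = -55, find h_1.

Rearranging, h_{m-2} = h_m - 4 h_{m-1}.
h_3 = -55 - 4(-13) = -3
h_2 = -13 - 4(-3) = -1
h_1 = -3 - 4(-1) = 1

1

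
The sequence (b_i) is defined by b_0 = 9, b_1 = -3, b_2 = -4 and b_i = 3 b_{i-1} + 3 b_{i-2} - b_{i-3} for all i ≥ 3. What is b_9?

b_3 = 3(-4) + 3(-3) - 9 = -30
b_4 = 3(-30) + 3(-4) - (-3) = -99
b_5 = 3(-99) + 3(-30) - (-4) = -383
b_6 = 3(-383) + 3(-99) - (-30) = -1416
b_7 = 3(-1416) + 3(-383) - (-99) = -5298
b_8 = 3(-5298) + 3(-1416) - (-383) = -19759
b_9 = 3(-19759) + 3(-5298) - (-1416) = -73755

-73755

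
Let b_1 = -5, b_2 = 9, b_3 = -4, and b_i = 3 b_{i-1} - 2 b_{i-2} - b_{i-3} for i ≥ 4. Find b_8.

-611

b_4 = 3(-4) - 2(9) - (-5) = -25
b_5 = 3(-25) - 2(-4) - 9 = -76
b_6 = 3(-76) - 2(-25) - (-4) = -174
b_7 = 3(-174) - 2(-76) - (-25) = -345
b_8 = 3(-345) - 2(-174) - (-76) = -611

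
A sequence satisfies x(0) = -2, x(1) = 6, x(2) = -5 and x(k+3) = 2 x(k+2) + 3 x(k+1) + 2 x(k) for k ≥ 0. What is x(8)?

445

x(3) = 2(-5) + 3(6) + 2(-2) = 4
x(4) = 2(4) + 3(-5) + 2(6) = 5
x(5) = 2(5) + 3(4) + 2(-5) = 12
x(6) = 2(12) + 3(5) + 2(4) = 47
x(7) = 2(47) + 3(12) + 2(5) = 140
x(8) = 2(140) + 3(47) + 2(12) = 445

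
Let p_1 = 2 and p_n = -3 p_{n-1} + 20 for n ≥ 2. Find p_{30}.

The fixed point is 20/(1 + 3) = 5, so p_n - 5 = -3(p_{n-1} - 5).
Hence p_n = -3·(-3)^{n-1} + 5.
p_{30} = -3·(-3)^{29} + 5 = -3·-68630377364883 + 5 = 205891132094654.

205891132094654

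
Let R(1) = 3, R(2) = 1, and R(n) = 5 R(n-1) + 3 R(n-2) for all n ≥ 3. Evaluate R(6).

2254

R(3) = 5*1 + 3*3 = 14
R(4) = 5*14 + 3*1 = 73
R(5) = 5*73 + 3*14 = 407
R(6) = 5*407 + 3*73 = 2254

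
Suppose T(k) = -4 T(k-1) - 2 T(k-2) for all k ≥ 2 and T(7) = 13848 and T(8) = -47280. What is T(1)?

9

Rearranging, T(k-2) = (T(k) + 4 T(k-1)) / -2.
T(6) = (-47280 + 4*13848) / -2 = 8112/-2 = -4056
T(5) = (13848 + 4*(-4056)) / -2 = -2376/-2 = 1188
T(4) = (-4056 + 4*1188) / -2 = 696/-2 = -348
T(3) = (1188 + 4*(-348)) / -2 = -204/-2 = 102
T(2) = (-348 + 4*102) / -2 = 60/-2 = -30
T(1) = (102 + 4*(-30)) / -2 = -18/-2 = 9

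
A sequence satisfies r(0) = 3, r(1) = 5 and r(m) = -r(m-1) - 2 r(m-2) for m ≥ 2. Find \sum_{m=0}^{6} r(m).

-23

r(2) = -5 - 2(3) = -11
r(3) = -(-11) - 2(5) = 1
r(4) = -1 - 2(-11) = 21
r(5) = -21 - 2(1) = -23
r(6) = -(-23) - 2(21) = -19
Sum = 3 + 5 + (-11) + 1 + 21 + (-23) + (-19) = -23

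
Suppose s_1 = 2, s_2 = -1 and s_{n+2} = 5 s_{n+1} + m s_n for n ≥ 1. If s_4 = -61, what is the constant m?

s_3 = -5 + 2m
s_4 = -25 + 9m
So -25 + 9m = -61, giving m = -4.

-4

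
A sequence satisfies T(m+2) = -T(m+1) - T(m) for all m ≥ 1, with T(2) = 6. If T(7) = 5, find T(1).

5

Let T(1) = z.
T(3) = -6 - z
T(4) = z
T(5) = 6
T(6) = -6 - z
T(7) = z
So z = 5, giving z = 5.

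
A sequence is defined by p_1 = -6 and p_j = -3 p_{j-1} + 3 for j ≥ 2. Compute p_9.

-44286

p_2 = -3*(-6) + 3 = 21
p_3 = -3*21 + 3 = -60
p_4 = -3*(-60) + 3 = 183
p_5 = -3*183 + 3 = -546
p_6 = -3*(-546) + 3 = 1641
p_7 = -3*1641 + 3 = -4920
p_8 = -3*(-4920) + 3 = 14763
p_9 = -3*14763 + 3 = -44286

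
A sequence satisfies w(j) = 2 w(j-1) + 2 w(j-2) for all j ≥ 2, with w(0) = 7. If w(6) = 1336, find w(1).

6

Let w(1) = v.
w(2) = 14 + 2v
w(3) = 28 + 6v
w(4) = 84 + 16v
w(5) = 224 + 44v
w(6) = 616 + 120v
So 616 + 120v = 1336, giving v = 6.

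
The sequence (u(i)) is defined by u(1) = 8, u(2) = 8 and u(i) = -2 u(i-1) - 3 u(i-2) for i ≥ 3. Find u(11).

-1576

u(3) = -2·8 - 3·8 = -40
u(4) = -2·(-40) - 3·8 = 56
u(5) = -2·56 - 3·(-40) = 8
u(6) = -2·8 - 3·56 = -184
u(7) = -2·(-184) - 3·8 = 344
u(8) = -2·344 - 3·(-184) = -136
u(9) = -2·(-136) - 3·344 = -760
u(10) = -2·(-760) - 3·(-136) = 1928
u(11) = -2·1928 - 3·(-760) = -1576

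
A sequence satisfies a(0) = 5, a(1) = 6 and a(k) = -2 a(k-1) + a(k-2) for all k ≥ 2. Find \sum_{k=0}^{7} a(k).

480

a(2) = -2·6 + 5 = -7
a(3) = -2·(-7) + 6 = 20
a(4) = -2·20 + (-7) = -47
a(5) = -2·(-47) + 20 = 114
a(6) = -2·114 + (-47) = -275
a(7) = -2·(-275) + 114 = 664
Sum = 5 + 6 + (-7) + 20 + (-47) + 114 + (-275) + 664 = 480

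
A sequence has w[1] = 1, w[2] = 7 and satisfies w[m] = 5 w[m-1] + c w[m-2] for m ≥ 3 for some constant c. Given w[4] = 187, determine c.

w[3] = 35 + c
w[4] = 175 + 12c
So 175 + 12c = 187, giving c = 1.

1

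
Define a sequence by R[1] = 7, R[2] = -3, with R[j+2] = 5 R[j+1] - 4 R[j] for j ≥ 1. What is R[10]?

-873803

R[3] = 5·(-3) - 4·7 = -43
R[4] = 5·(-43) - 4·(-3) = -203
R[5] = 5·(-203) - 4·(-43) = -843
R[6] = 5·(-843) - 4·(-203) = -3403
R[7] = 5·(-3403) - 4·(-843) = -13643
R[8] = 5·(-13643) - 4·(-3403) = -54603
R[9] = 5·(-54603) - 4·(-13643) = -218443
R[10] = 5·(-218443) - 4·(-54603) = -873803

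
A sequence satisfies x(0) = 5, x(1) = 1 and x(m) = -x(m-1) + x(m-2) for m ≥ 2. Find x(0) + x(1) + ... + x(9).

x(2) = -1 + 5 = 4
x(3) = -4 + 1 = -3
x(4) = -(-3) + 4 = 7
x(5) = -7 + (-3) = -10
x(6) = -(-10) + 7 = 17
x(7) = -17 + (-10) = -27
x(8) = -(-27) + 17 = 44
x(9) = -44 + (-27) = -71
Sum = 5 + 1 + 4 + (-3) + 7 + (-10) + 17 + (-27) + 44 + (-71) = -33

-33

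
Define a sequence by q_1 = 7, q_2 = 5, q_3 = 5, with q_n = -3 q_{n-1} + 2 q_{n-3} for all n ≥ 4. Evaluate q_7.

q_4 = -3·5 + 2·7 = -1
q_5 = -3·(-1) + 2·5 = 13
q_6 = -3·13 + 2·5 = -29
q_7 = -3·(-29) + 2·(-1) = 85

85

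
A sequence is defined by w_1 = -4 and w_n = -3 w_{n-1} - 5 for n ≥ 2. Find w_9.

w_2 = -3*(-4) - 5 = 7
w_3 = -3*7 - 5 = -26
w_4 = -3*(-26) - 5 = 73
w_5 = -3*73 - 5 = -224
w_6 = -3*(-224) - 5 = 667
w_7 = -3*667 - 5 = -2006
w_8 = -3*(-2006) - 5 = 6013
w_9 = -3*6013 - 5 = -18044

-18044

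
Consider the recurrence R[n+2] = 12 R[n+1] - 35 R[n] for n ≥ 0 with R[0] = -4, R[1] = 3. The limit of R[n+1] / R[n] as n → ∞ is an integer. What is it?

7

The characteristic equation is r^2 - 12r + 35 = 0, which factors as (r - 7)(r - 5) = 0.
So the roots are 7 and 5. Since |7| > |5| and the coefficient of 7^n is non-zero, the ratio tends to 7.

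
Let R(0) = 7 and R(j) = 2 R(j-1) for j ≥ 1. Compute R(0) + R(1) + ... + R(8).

3577

R(1) = 2·7 = 14
R(2) = 2·14 = 28
R(3) = 2·28 = 56
R(4) = 2·56 = 112
R(5) = 2·112 = 224
R(6) = 2·224 = 448
R(7) = 2·448 = 896
R(8) = 2·896 = 1792
Sum = 7 + 14 + 28 + 56 + 112 + 224 + 448 + 896 + 1792 = 3577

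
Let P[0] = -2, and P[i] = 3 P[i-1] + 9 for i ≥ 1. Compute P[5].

P[1] = 3*(-2) + 9 = 3
P[2] = 3*3 + 9 = 18
P[3] = 3*18 + 9 = 63
P[4] = 3*63 + 9 = 198
P[5] = 3*198 + 9 = 603

603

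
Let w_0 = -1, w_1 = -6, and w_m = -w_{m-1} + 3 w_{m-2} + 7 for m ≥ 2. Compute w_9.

w_2 = -(-6) + 3*(-1) + 7 = 10
w_3 = -10 + 3*(-6) + 7 = -21
w_4 = -(-21) + 3*10 + 7 = 58
w_5 = -58 + 3*(-21) + 7 = -114
w_6 = -(-114) + 3*58 + 7 = 295
w_7 = -295 + 3*(-114) + 7 = -630
w_8 = -(-630) + 3*295 + 7 = 1522
w_9 = -1522 + 3*(-630) + 7 = -3405

-3405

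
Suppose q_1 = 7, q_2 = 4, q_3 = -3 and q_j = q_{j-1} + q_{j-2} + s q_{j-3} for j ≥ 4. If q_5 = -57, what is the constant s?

-5

q_4 = 1 + 7s
q_5 = -2 + 11s
So -2 + 11s = -57, giving s = -5.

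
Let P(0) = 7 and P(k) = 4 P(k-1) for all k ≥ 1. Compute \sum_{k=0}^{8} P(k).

P(1) = 4*7 = 28
P(2) = 4*28 = 112
P(3) = 4*112 = 448
P(4) = 4*448 = 1792
P(5) = 4*1792 = 7168
P(6) = 4*7168 = 28672
P(7) = 4*28672 = 114688
P(8) = 4*114688 = 458752
Sum = 7 + 28 + 112 + 448 + 1792 + 7168 + 28672 + 114688 + 458752 = 611667

611667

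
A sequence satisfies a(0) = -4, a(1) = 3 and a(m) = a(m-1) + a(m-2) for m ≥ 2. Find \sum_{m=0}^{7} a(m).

15

a(2) = 3 + (-4) = -1
a(3) = (-1) + 3 = 2
a(4) = 2 + (-1) = 1
a(5) = 1 + 2 = 3
a(6) = 3 + 1 = 4
a(7) = 4 + 3 = 7
Sum = (-4) + 3 + (-1) + 2 + 1 + 3 + 4 + 7 = 15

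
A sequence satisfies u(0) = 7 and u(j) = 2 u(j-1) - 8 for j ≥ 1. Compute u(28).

The fixed point is -8/(1 - 2) = 8, so u(j) - 8 = 2(u(j-1) - 8).
Hence u(j) = -1·2^j + 8.
u(28) = -1·2^{28} + 8 = -1·268435456 + 8 = -268435448.

-268435448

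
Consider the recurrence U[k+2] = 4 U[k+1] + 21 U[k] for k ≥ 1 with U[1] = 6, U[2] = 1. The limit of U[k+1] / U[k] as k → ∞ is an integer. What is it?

7

The characteristic equation is r^2 - 4r - 21 = 0, which factors as (r - 7)(r + 3) = 0.
So the roots are 7 and -3. Since |7| > |-3| and the coefficient of 7^k is non-zero, the ratio tends to 7.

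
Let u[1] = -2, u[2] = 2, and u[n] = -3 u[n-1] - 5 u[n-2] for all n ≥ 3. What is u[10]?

u[3] = -3(2) - 5(-2) = 4
u[4] = -3(4) - 5(2) = -22
u[5] = -3(-22) - 5(4) = 46
u[6] = -3(46) - 5(-22) = -28
u[7] = -3(-28) - 5(46) = -146
u[8] = -3(-146) - 5(-28) = 578
u[9] = -3(578) - 5(-146) = -1004
u[10] = -3(-1004) - 5(578) = 122

122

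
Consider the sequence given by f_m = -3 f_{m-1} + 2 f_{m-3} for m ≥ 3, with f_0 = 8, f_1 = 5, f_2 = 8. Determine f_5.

f_3 = -3·8 + 2·8 = -8
f_4 = -3·(-8) + 2·5 = 34
f_5 = -3·34 + 2·8 = -86

-86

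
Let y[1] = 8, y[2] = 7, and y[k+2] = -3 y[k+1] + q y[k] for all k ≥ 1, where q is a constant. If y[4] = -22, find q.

5

y[3] = -21 + 8q
y[4] = 63 - 17q
So 63 - 17q = -22, giving q = 5.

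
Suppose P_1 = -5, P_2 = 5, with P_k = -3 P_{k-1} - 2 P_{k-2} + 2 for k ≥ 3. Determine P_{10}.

P_3 = -3·5 - 2·(-5) + 2 = -3
P_4 = -3·(-3) - 2·5 + 2 = 1
P_5 = -3·1 - 2·(-3) + 2 = 5
P_6 = -3·5 - 2·1 + 2 = -15
P_7 = -3·(-15) - 2·5 + 2 = 37
P_8 = -3·37 - 2·(-15) + 2 = -79
P_9 = -3·(-79) - 2·37 + 2 = 165
P_{10} = -3·165 - 2·(-79) + 2 = -335

-335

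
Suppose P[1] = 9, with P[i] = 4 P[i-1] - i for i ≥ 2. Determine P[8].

134716

P[2] = 4*9 - 2 = 34
P[3] = 4*34 - 3 = 133
P[4] = 4*133 - 4 = 528
P[5] = 4*528 - 5 = 2107
P[6] = 4*2107 - 6 = 8422
P[7] = 4*8422 - 7 = 33681
P[8] = 4*33681 - 8 = 134716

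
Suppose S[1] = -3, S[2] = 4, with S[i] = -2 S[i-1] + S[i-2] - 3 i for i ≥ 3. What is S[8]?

1276

S[3] = -2*4 + (-3) - 9 = -20
S[4] = -2*(-20) + 4 - 12 = 32
S[5] = -2*32 + (-20) - 15 = -99
S[6] = -2*(-99) + 32 - 18 = 212
S[7] = -2*212 + (-99) - 21 = -544
S[8] = -2*(-544) + 212 - 24 = 1276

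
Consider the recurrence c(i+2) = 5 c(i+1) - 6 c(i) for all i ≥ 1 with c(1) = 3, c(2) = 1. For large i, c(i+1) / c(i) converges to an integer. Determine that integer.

3

The characteristic equation is r^2 - 5r + 6 = 0, which factors as (r - 3)(r - 2) = 0.
So the roots are 3 and 2. Since |3| > |2| and the coefficient of 3^i is non-zero, the ratio tends to 3.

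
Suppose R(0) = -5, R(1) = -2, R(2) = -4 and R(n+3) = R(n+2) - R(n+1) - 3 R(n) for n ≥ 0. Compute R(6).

R(3) = (-4) - (-2) - 3·(-5) = 13
R(4) = 13 - (-4) - 3·(-2) = 23
R(5) = 23 - 13 - 3·(-4) = 22
R(6) = 22 - 23 - 3·13 = -40

-40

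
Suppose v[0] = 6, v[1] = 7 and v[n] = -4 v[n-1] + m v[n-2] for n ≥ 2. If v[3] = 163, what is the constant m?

v[2] = -28 + 6m
v[3] = 112 - 17m
So 112 - 17m = 163, giving m = -3.

-3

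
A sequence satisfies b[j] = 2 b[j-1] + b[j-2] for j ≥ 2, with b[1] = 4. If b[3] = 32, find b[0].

6

Let b[0] = x.
b[2] = 8 + x
b[3] = 20 + 2x
So 20 + 2x = 32, giving x = 6.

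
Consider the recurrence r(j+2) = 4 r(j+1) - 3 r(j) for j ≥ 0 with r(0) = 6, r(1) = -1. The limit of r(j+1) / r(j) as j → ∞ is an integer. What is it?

3

The characteristic equation is r^2 - 4r + 3 = 0, which factors as (r - 3)(r - 1) = 0.
So the roots are 3 and 1. Since |3| > |1| and the coefficient of 3^j is non-zero, the ratio tends to 3.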